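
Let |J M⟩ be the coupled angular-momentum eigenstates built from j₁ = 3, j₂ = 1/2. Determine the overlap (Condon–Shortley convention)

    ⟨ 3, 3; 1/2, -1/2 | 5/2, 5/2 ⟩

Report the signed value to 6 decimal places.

triangle: 1!*5!*0!/7! = 120/5040
(j±m)!: 6!*0!*0!*1!*5!*0! = 86400
prefactor² = (2J+1)*Δ*N² = 86400/7
  k=0: +1/(0!*1!*0!*0!*5!*0!) = 1/120
Σ = 1/120  ⇒  CG² = 86400/7*1/120² = 6/7
CG = +√(6/7) = +0.925820

+√(6/7) = +0.925820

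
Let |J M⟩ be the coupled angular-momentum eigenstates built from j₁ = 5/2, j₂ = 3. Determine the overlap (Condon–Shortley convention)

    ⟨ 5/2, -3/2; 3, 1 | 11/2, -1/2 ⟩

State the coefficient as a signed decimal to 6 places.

√[12·0!5!6!/12! · 1!4!4!2!5!6!] = √(16588800/77)
  +(−1)^0/∏(0,0,4,4,1,2)! = 1/1152  (running 1/1152)
⟨..|..⟩ = √(16588800/77)·(1/1152) = +0.402911

+0.402911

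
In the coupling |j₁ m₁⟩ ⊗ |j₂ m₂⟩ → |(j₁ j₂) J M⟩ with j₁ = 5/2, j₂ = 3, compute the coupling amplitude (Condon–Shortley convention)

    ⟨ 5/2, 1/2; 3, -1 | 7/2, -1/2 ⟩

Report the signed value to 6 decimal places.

-0.125988  (= −√(1/63))

√[8·2!3!4!/10! · 3!2!2!4!3!4!] = √(9216/175)
  +(−1)^0/∏(0,2,2,2,1,2)! = 1/16  (running 1/16)
  +(−1)^1/∏(1,1,1,1,2,3)! = -1/12  (running -1/48)
  +(−1)^2/∏(2,0,0,0,3,4)! = 1/288  (running -5/288)
⟨..|..⟩ = √(9216/175)·(-5/288) = -0.125988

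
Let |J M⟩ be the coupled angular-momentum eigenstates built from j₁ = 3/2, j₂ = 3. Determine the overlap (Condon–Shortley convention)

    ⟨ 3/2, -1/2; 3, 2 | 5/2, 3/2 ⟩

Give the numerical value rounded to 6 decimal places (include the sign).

j₁+j₂−J=2  J+j₁−j₂=1  J−j₁+j₂=4  j₁+j₂+J+1=8
(j₁±m₁, j₂±m₂, J±M) = (1,2,5,1,4,1)
P² = 288/7
sum k=1..2:
  [1] −1/24 = -1/24
  [2] +1/12 = 1/12
S = 1/24
C² = P²·S² = 1/14 ; C = +0.267261

+√(1/14) ≈ +0.267261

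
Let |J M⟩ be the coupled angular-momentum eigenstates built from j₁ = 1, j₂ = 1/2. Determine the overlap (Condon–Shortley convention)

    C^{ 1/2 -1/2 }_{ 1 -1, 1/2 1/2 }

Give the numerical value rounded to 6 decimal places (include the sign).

-0.816497

√[2·1!1!0!/3! · 0!2!1!0!0!1!] = √(2/3)
  +(−1)^1/∏(1,0,1,0,0,0)! = -1  (running -1)
⟨..|..⟩ = √(2/3)·(-1) = -0.816497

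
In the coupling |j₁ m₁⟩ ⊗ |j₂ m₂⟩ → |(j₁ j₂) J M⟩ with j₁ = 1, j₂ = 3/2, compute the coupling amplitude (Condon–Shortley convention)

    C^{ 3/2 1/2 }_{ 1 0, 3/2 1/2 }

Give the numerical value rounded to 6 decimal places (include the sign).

-0.258199  (= −√(1/15))

triangle: 1!×1!×2!/5! = 2/120
(j±m)!: 1!×1!×2!×1!×2!×1! = 4
prefactor² = (2J+1)×Δ×N² = 4/15
  k=0: +1/(0!×1!×1!×2!×0!×0!) = 1/2
  k=1: −1/(1!×0!×0!×1!×1!×1!) = -1
Σ = -1/2  ⇒  CG² = 4/15×(-1/2)² = 1/15
CG = −√(1/15) = -0.258199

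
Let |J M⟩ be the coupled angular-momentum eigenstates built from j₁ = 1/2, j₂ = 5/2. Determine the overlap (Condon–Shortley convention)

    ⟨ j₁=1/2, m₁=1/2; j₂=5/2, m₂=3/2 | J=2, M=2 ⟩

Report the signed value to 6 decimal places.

+√(1/6) = +0.408248

j₁+j₂−J=1  J+j₁−j₂=0  J−j₁+j₂=4  j₁+j₂+J+1=6
(j₁±m₁, j₂±m₂, J±M) = (1,0,4,1,4,0)
P² = 96
sum k=0..0:
  [0] +1/24 = 1/24
S = 1/24
C² = P²·S² = 1/6 ; C = +0.408248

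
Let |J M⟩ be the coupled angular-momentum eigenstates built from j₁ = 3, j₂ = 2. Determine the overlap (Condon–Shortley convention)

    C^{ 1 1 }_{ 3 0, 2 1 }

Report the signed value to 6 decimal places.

−√(3/35) ≈ -0.292770

√[3·4!2!0!/7! · 3!3!3!1!2!0!] = √(432/35)
  +(−1)^3/∏(3,1,0,0,2,0)! = -1/12  (running -1/12)
⟨..|..⟩ = √(432/35)·(-1/12) = -0.292770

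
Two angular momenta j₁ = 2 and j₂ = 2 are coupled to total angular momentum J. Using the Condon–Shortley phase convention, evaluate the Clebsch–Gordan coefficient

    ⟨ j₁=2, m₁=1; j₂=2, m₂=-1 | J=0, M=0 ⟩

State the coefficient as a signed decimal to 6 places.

triangle: 4!·0!·0!/5! = 24/120
(j±m)!: 3!·1!·1!·3!·0!·0! = 36
prefactor² = (2J+1)·Δ·N² = 36/5
  k=1: −1/(1!·3!·0!·0!·0!·0!) = -1/6
Σ = -1/6  ⇒  CG² = 36/5·(-1/6)² = 1/5
CG = −√(1/5) = -0.447214

-0.447214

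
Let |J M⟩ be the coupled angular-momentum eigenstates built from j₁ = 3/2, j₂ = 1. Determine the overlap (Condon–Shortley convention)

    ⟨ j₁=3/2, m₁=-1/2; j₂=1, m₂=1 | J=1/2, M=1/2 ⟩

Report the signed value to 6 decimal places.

triangle: 2!·1!·0!/4! = 2/24
(j±m)!: 1!·2!·2!·0!·1!·0! = 4
prefactor² = (2J+1)·Δ·N² = 2/3
  k=2: +1/(2!·0!·0!·0!·1!·0!) = 1/2
Σ = 1/2  ⇒  CG² = 2/3·1/2² = 1/6
CG = +√(1/6) = +0.408248

+√(1/6) = +0.408248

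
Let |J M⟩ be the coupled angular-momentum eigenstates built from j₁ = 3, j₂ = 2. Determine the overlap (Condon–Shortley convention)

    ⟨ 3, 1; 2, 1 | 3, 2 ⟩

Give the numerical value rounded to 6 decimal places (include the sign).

-0.500000  (= −√(1/4))

√[7·2!4!2!/9! · 4!2!3!1!5!1!] = √(64)
  +(−1)^1/∏(1,1,1,2,3,0)! = -1/12  (running -1/12)
  +(−1)^2/∏(2,0,0,1,4,1)! = 1/48  (running -1/16)
⟨..|..⟩ = √(64)·(-1/16) = -0.500000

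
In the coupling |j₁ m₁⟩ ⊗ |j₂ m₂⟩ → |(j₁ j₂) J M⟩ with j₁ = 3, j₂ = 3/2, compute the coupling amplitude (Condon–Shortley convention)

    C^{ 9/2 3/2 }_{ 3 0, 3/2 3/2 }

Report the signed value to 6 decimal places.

j₁+j₂−J=0  J+j₁−j₂=6  J−j₁+j₂=3  j₁+j₂+J+1=10
(j₁±m₁, j₂±m₂, J±M) = (3,3,3,0,6,3)
P² = 77760/7
sum k=0..0:
  [0] +1/216 = 1/216
S = 1/216
C² = P²·S² = 5/21 ; C = +0.487950

+√(5/21) ≈ +0.487950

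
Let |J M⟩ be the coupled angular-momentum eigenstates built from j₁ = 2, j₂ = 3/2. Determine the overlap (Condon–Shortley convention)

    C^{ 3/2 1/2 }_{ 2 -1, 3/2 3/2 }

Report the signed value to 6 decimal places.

√[4·2!2!1!/6! · 1!3!3!0!2!1!] = √(8/5)
  +(−1)^2/∏(2,0,1,1,1,0)! = 1/2  (running 1/2)
⟨..|..⟩ = √(8/5)·(1/2) = +0.632456

+0.632456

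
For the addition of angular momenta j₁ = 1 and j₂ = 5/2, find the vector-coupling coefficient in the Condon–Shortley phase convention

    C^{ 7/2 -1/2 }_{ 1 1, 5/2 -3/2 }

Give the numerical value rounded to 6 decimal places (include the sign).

+0.377964  (= +√(1/7))

j₁+j₂−J=0  J+j₁−j₂=2  J−j₁+j₂=5  j₁+j₂+J+1=8
(j₁±m₁, j₂±m₂, J±M) = (2,0,1,4,3,4)
P² = 2304/7
sum k=0..0:
  [0] +1/48 = 1/48
S = 1/48
C² = P²·S² = 1/7 ; C = +0.377964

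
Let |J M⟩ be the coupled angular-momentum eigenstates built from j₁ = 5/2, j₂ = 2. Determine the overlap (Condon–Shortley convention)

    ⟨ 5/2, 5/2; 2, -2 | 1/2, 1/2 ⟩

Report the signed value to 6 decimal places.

√[2·4!1!0!/6! · 5!0!0!4!1!0!] = √(192)
  +(−1)^0/∏(0,4,0,0,1,0)! = 1/24  (running 1/24)
⟨..|..⟩ = √(192)·(1/24) = +0.577350

+0.577350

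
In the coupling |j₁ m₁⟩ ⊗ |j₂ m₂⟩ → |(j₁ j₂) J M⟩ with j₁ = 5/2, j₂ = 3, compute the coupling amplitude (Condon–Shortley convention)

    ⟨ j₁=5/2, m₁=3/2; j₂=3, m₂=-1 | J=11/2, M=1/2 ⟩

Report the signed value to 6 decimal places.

+0.402911  (= +√(25/154))

triangle: 0!*5!*6!/12! = 86400/479001600
(j±m)!: 4!*1!*2!*4!*6!*5! = 99532800
prefactor² = (2J+1)*Δ*N² = 16588800/77
  k=0: +1/(0!*0!*1!*2!*4!*4!) = 1/1152
Σ = 1/1152  ⇒  CG² = 16588800/77*1/1152² = 25/154
CG = +√(25/154) = +0.402911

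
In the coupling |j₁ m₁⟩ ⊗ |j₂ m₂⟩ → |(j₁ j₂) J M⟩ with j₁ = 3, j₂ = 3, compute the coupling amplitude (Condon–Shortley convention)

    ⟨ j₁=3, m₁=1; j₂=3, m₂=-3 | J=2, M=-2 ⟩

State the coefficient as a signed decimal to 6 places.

triangle: 4!*2!*2!/9! = 96/362880
(j±m)!: 4!*2!*0!*6!*0!*4! = 829440
prefactor² = (2J+1)*Δ*N² = 7680/7
  k=0: +1/(0!*4!*2!*0!*0!*2!) = 1/96
Σ = 1/96  ⇒  CG² = 7680/7*1/96² = 5/42
CG = +√(5/42) = +0.345033

+0.345033  (= +√(5/42))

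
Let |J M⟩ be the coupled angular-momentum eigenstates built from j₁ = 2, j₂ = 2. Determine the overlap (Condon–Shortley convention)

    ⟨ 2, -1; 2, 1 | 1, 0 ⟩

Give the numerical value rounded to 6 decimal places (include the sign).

+√(1/10) = +0.316228

j₁+j₂−J=3  J+j₁−j₂=1  J−j₁+j₂=1  j₁+j₂+J+1=6
(j₁±m₁, j₂±m₂, J±M) = (1,3,3,1,1,1)
P² = 9/10
sum k=2..3:
  [2] +1/2 = 1/2
  [3] −1/6 = -1/6
S = 1/3
C² = P²·S² = 1/10 ; C = +0.316228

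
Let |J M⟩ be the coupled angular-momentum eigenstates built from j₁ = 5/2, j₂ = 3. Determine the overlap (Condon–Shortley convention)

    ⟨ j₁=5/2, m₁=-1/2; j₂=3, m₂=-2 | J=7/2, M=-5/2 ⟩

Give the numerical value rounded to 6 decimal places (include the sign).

−√(2/63) ≈ -0.178174

j₁+j₂−J=2  J+j₁−j₂=3  J−j₁+j₂=4  j₁+j₂+J+1=10
(j₁±m₁, j₂±m₂, J±M) = (2,3,1,5,1,6)
P² = 4608/7
sum k=0..1:
  [0] +1/72 = 1/72
  [1] −1/48 = -1/48
S = -1/144
C² = P²·S² = 2/63 ; C = -0.178174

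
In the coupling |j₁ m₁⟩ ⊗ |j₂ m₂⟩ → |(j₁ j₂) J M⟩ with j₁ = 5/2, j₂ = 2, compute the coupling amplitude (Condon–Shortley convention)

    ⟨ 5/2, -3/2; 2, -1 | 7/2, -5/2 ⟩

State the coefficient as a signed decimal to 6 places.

√[8·1!4!3!/9! · 1!4!1!3!1!6!] = √(2304/7)
  +(−1)^0/∏(0,1,4,1,0,2)! = 1/48  (running 1/48)
  +(−1)^1/∏(1,0,3,0,1,3)! = -1/36  (running -1/144)
⟨..|..⟩ = √(2304/7)·(-1/144) = -0.125988

-0.125988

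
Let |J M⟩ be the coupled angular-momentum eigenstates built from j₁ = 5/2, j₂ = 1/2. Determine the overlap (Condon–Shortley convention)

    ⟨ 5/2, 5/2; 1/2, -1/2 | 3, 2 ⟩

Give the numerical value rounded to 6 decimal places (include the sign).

j₁+j₂−J=0  J+j₁−j₂=5  J−j₁+j₂=1  j₁+j₂+J+1=7
(j₁±m₁, j₂±m₂, J±M) = (5,0,0,1,5,1)
P² = 2400
sum k=0..0:
  [0] +1/120 = 1/120
S = 1/120
C² = P²·S² = 1/6 ; C = +0.408248

+0.408248  (= +√(1/6))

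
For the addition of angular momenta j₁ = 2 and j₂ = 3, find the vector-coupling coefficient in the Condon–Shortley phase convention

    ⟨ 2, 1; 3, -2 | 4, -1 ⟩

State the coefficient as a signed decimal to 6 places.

+0.591608

√[9·1!3!5!/10! · 3!1!1!5!3!5!] = √(6480/7)
  +(−1)^0/∏(0,1,1,1,2,4)! = 1/48  (running 1/48)
  +(−1)^1/∏(1,0,0,0,3,5)! = -1/720  (running 7/360)
⟨..|..⟩ = √(6480/7)·(7/360) = +0.591608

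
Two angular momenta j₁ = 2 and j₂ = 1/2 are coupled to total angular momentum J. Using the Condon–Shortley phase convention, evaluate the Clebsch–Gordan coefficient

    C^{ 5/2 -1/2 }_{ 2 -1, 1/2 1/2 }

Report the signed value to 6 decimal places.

triangle: 0!·4!·1!/6! = 24/720
(j±m)!: 1!·3!·1!·0!·2!·3! = 72
prefactor² = (2J+1)·Δ·N² = 72/5
  k=0: +1/(0!·0!·3!·1!·1!·0!) = 1/6
Σ = 1/6  ⇒  CG² = 72/5·1/6² = 2/5
CG = +√(2/5) = +0.632456

+0.632456  (= +√(2/5))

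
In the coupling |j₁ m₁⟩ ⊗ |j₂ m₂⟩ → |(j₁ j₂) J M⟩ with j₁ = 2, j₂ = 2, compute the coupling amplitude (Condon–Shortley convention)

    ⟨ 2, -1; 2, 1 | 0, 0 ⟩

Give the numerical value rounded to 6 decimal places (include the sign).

√[1·4!0!0!/5! · 1!3!3!1!0!0!] = √(36/5)
  +(−1)^3/∏(3,1,0,0,0,0)! = -1/6  (running -1/6)
⟨..|..⟩ = √(36/5)·(-1/6) = -0.447214

-0.447214  (= −√(1/5))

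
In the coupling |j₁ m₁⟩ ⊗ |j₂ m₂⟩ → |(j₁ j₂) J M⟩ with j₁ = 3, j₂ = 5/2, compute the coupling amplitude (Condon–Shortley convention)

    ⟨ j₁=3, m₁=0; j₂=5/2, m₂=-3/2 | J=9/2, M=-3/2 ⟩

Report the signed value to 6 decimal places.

√[10·1!5!4!/11! · 3!3!1!4!3!6!] = √(207360/77)
  +(−1)^0/∏(0,1,3,1,2,3)! = 1/72  (running 1/72)
  +(−1)^1/∏(1,0,2,0,3,4)! = -1/288  (running 1/96)
⟨..|..⟩ = √(207360/77)·(1/96) = +0.540562

+√(45/154) = +0.540562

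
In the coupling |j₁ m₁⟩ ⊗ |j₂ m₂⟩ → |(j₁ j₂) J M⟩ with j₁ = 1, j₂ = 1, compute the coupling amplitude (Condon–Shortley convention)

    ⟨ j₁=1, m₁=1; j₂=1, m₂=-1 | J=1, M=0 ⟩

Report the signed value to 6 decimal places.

+√(1/2) ≈ +0.707107

j₁+j₂−J=1  J+j₁−j₂=1  J−j₁+j₂=1  j₁+j₂+J+1=4
(j₁±m₁, j₂±m₂, J±M) = (2,0,0,2,1,1)
P² = 1/2
sum k=0..0:
  [0] +1/1 = 1
S = 1
C² = P²·S² = 1/2 ; C = +0.707107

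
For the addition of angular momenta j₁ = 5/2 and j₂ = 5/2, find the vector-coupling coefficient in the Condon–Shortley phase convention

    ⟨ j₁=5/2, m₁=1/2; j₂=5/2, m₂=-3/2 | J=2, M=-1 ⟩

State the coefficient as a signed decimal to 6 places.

triangle: 3!×2!×2!/8! = 24/40320
(j±m)!: 3!×2!×1!×4!×1!×3! = 1728
prefactor² = (2J+1)×Δ×N² = 36/7
  k=0: +1/(0!×3!×2!×1!×0!×1!) = 1/12
  k=1: −1/(1!×2!×1!×0!×1!×2!) = -1/4
Σ = -1/6  ⇒  CG² = 36/7×(-1/6)² = 1/7
CG = −√(1/7) = -0.377964

−√(1/7) ≈ -0.377964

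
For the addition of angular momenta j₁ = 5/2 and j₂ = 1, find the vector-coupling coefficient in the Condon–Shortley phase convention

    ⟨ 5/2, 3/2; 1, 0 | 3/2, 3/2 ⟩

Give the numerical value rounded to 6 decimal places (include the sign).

−√(4/15) = -0.516398

j₁+j₂−J=2  J+j₁−j₂=3  J−j₁+j₂=0  j₁+j₂+J+1=6
(j₁±m₁, j₂±m₂, J±M) = (4,1,1,1,3,0)
P² = 48/5
sum k=1..1:
  [1] −1/6 = -1/6
S = -1/6
C² = P²·S² = 4/15 ; C = -0.516398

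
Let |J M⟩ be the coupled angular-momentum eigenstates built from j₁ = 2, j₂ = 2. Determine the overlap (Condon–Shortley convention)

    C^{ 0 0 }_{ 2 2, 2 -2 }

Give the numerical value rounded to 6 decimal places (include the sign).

triangle: 4!*0!*0!/5! = 24/120
(j±m)!: 4!*0!*0!*4!*0!*0! = 576
prefactor² = (2J+1)*Δ*N² = 576/5
  k=0: +1/(0!*4!*0!*0!*0!*0!) = 1/24
Σ = 1/24  ⇒  CG² = 576/5*1/24² = 1/5
CG = +√(1/5) = +0.447214

+0.447214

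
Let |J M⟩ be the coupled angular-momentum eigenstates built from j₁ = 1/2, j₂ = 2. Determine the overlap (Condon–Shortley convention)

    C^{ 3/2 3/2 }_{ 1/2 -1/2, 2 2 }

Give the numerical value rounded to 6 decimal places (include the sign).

−√(4/5) = -0.894427

j₁+j₂−J=1  J+j₁−j₂=0  J−j₁+j₂=3  j₁+j₂+J+1=5
(j₁±m₁, j₂±m₂, J±M) = (0,1,4,0,3,0)
P² = 144/5
sum k=1..1:
  [1] −1/6 = -1/6
S = -1/6
C² = P²·S² = 4/5 ; C = -0.894427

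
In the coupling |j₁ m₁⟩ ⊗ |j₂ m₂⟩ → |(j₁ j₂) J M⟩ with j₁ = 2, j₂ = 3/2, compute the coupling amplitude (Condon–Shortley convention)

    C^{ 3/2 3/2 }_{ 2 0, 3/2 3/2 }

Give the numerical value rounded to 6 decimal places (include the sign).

triangle: 2!×2!×1!/6! = 4/720
(j±m)!: 2!×2!×3!×0!×3!×0! = 144
prefactor² = (2J+1)×Δ×N² = 16/5
  k=2: +1/(2!×0!×0!×1!×2!×0!) = 1/4
Σ = 1/4  ⇒  CG² = 16/5×1/4² = 1/5
CG = +√(1/5) = +0.447214

+√(1/5) = +0.447214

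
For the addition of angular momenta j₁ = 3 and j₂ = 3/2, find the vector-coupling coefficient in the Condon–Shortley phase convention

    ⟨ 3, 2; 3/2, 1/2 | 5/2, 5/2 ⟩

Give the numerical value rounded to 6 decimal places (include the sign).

√[6·2!4!1!/8! · 5!1!2!1!5!0!] = √(1440/7)
  +(−1)^1/∏(1,1,0,1,4,0)! = -1/24  (running -1/24)
⟨..|..⟩ = √(1440/7)·(-1/24) = -0.597614

−√(5/14) ≈ -0.597614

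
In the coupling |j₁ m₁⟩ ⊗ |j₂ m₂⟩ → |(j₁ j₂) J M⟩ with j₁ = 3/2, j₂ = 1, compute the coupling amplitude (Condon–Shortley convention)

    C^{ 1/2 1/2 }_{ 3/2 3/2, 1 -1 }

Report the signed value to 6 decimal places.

+0.707107

triangle: 2!×1!×0!/4! = 2/24
(j±m)!: 3!×0!×0!×2!×1!×0! = 12
prefactor² = (2J+1)×Δ×N² = 2
  k=0: +1/(0!×2!×0!×0!×1!×0!) = 1/2
Σ = 1/2  ⇒  CG² = 2×1/2² = 1/2
CG = +√(1/2) = +0.707107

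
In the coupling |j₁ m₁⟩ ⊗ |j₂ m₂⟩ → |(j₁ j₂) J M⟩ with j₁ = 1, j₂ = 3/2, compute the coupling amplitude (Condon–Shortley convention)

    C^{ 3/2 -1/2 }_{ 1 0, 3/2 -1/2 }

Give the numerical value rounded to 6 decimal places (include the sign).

+√(1/15) ≈ +0.258199

j₁+j₂−J=1  J+j₁−j₂=1  J−j₁+j₂=2  j₁+j₂+J+1=5
(j₁±m₁, j₂±m₂, J±M) = (1,1,1,2,1,2)
P² = 4/15
sum k=0..1:
  [0] +1/1 = 1
  [1] −1/2 = -1/2
S = 1/2
C² = P²·S² = 1/15 ; C = +0.258199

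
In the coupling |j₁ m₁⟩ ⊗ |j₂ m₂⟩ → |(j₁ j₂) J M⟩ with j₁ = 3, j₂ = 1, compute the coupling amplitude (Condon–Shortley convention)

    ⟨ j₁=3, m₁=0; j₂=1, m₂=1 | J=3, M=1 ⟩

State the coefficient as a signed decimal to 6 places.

-0.707107  (= −√(1/2))

√[7·1!5!1!/8! · 3!3!2!0!4!2!] = √(72)
  +(−1)^1/∏(1,0,2,1,3,0)! = -1/12  (running -1/12)
⟨..|..⟩ = √(72)·(-1/12) = -0.707107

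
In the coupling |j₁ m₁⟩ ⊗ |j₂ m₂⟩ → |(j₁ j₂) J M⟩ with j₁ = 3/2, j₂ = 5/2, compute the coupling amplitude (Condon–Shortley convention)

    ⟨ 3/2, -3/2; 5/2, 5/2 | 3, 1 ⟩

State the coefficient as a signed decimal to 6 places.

triangle: 1!·2!·4!/8! = 48/40320
(j±m)!: 0!·3!·5!·0!·4!·2! = 34560
prefactor² = (2J+1)·Δ·N² = 288
  k=1: −1/(1!·0!·2!·4!·0!·0!) = -1/48
Σ = -1/48  ⇒  CG² = 288·(-1/48)² = 1/8
CG = −√(1/8) = -0.353553

−√(1/8) ≈ -0.353553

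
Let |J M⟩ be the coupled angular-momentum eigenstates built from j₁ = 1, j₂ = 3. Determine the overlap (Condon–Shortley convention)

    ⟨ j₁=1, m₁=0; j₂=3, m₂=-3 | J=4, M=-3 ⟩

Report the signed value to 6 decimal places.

√[9·0!2!6!/9! · 1!1!0!6!1!7!] = √(129600)
  +(−1)^0/∏(0,0,1,0,1,6)! = 1/720  (running 1/720)
⟨..|..⟩ = √(129600)·(1/720) = +0.500000

+0.500000  (= +√(1/4))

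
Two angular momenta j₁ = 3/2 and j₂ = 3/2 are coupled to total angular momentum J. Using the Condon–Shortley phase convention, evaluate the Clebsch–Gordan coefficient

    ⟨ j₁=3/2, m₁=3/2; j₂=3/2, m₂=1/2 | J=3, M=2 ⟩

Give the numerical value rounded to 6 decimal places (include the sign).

√[7·0!3!3!/7! · 3!0!2!1!5!1!] = √(72)
  +(−1)^0/∏(0,0,0,2,3,1)! = 1/12  (running 1/12)
⟨..|..⟩ = √(72)·(1/12) = +0.707107

+0.707107  (= +√(1/2))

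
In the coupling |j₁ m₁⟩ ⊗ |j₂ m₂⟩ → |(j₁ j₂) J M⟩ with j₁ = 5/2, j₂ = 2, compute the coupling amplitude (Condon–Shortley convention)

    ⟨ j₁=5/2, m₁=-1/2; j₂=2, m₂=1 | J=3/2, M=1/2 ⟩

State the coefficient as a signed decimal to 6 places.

j₁+j₂−J=3  J+j₁−j₂=2  J−j₁+j₂=1  j₁+j₂+J+1=7
(j₁±m₁, j₂±m₂, J±M) = (2,3,3,1,2,1)
P² = 48/35
sum k=2..3:
  [2] +1/2 = 1/2
  [3] −1/12 = -1/12
S = 5/12
C² = P²·S² = 5/21 ; C = +0.487950

+√(5/21) ≈ +0.487950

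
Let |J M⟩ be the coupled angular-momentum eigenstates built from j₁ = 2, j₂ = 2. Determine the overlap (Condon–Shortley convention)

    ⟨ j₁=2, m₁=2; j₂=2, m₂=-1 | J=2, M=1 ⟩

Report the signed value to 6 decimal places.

j₁+j₂−J=2  J+j₁−j₂=2  J−j₁+j₂=2  j₁+j₂+J+1=7
(j₁±m₁, j₂±m₂, J±M) = (4,0,1,3,3,1)
P² = 48/7
sum k=0..0:
  [0] +1/4 = 1/4
S = 1/4
C² = P²·S² = 3/7 ; C = +0.654654

+√(3/7) = +0.654654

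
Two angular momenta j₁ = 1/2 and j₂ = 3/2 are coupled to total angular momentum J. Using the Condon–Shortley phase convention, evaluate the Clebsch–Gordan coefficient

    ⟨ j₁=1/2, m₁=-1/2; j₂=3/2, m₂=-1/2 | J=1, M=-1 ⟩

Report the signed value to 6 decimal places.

j₁+j₂−J=1  J+j₁−j₂=0  J−j₁+j₂=2  j₁+j₂+J+1=4
(j₁±m₁, j₂±m₂, J±M) = (0,1,1,2,0,2)
P² = 1
sum k=1..1:
  [1] −1/2 = -1/2
S = -1/2
C² = P²·S² = 1/4 ; C = -0.500000

−√(1/4) = -0.500000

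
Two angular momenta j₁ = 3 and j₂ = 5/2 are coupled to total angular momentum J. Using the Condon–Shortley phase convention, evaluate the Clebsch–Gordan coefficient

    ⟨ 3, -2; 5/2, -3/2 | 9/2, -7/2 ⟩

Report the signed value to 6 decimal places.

-0.100504

j₁+j₂−J=1  J+j₁−j₂=5  J−j₁+j₂=4  j₁+j₂+J+1=11
(j₁±m₁, j₂±m₂, J±M) = (1,5,1,4,1,8)
P² = 921600/11
sum k=0..1:
  [0] +1/720 = 1/720
  [1] −1/576 = -1/576
S = -1/2880
C² = P²·S² = 1/99 ; C = -0.100504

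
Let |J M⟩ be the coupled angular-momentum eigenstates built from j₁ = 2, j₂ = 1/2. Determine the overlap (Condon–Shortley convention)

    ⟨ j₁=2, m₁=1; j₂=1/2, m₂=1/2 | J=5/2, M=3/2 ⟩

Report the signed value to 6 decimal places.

+0.894427

√[6·0!4!1!/6! · 3!1!1!0!4!1!] = √(144/5)
  +(−1)^0/∏(0,0,1,1,3,0)! = 1/6  (running 1/6)
⟨..|..⟩ = √(144/5)·(1/6) = +0.894427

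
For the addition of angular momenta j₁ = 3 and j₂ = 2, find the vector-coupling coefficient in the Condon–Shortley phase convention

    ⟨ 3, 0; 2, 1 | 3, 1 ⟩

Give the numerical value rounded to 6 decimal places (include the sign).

-0.182574  (= −√(1/30))

√[7·2!4!2!/9! · 3!3!3!1!4!2!] = √(96/5)
  +(−1)^1/∏(1,1,2,2,2,0)! = -1/8  (running -1/8)
  +(−1)^2/∏(2,0,1,1,3,1)! = 1/12  (running -1/24)
⟨..|..⟩ = √(96/5)·(-1/24) = -0.182574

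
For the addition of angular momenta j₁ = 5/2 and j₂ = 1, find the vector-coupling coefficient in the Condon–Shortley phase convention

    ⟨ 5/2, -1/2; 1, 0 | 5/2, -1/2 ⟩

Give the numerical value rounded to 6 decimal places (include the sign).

triangle: 1!*4!*1!/7! = 24/5040
(j±m)!: 2!*3!*1!*1!*2!*3! = 144
prefactor² = (2J+1)*Δ*N² = 144/35
  k=0: +1/(0!*1!*3!*1!*1!*0!) = 1/6
  k=1: −1/(1!*0!*2!*0!*2!*1!) = -1/4
Σ = -1/12  ⇒  CG² = 144/35*(-1/12)² = 1/35
CG = −√(1/35) = -0.169031

−√(1/35) ≈ -0.169031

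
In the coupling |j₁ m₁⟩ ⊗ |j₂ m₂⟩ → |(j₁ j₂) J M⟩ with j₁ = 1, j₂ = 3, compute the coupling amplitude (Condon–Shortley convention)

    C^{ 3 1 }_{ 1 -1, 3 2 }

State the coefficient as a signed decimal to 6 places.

triangle: 1!·1!·5!/8! = 120/40320
(j±m)!: 0!·2!·5!·1!·4!·2! = 11520
prefactor² = (2J+1)·Δ·N² = 240
  k=1: −1/(1!·0!·1!·4!·0!·1!) = -1/24
Σ = -1/24  ⇒  CG² = 240·(-1/24)² = 5/12
CG = −√(5/12) = -0.645497

-0.645497  (= −√(5/12))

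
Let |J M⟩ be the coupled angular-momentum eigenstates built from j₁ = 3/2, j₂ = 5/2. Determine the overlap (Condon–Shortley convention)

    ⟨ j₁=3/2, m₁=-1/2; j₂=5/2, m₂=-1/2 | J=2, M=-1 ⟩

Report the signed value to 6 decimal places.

√[5·2!1!3!/7! · 1!2!2!3!1!3!] = √(12/7)
  +(−1)^1/∏(1,1,1,1,0,2)! = -1/2  (running -1/2)
  +(−1)^2/∏(2,0,0,0,1,3)! = 1/12  (running -5/12)
⟨..|..⟩ = √(12/7)·(-5/12) = -0.545545

−√(25/84) ≈ -0.545545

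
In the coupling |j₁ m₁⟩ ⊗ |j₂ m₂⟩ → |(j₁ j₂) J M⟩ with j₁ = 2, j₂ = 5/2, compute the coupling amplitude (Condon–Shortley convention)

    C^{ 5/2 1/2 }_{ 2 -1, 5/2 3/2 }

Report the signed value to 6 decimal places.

√[6·2!2!3!/8! · 1!3!4!1!3!2!] = √(216/35)
  +(−1)^1/∏(1,1,2,3,0,0)! = -1/12  (running -1/12)
  +(−1)^2/∏(2,0,1,2,1,1)! = 1/4  (running 1/6)
⟨..|..⟩ = √(216/35)·(1/6) = +0.414039

+√(6/35) = +0.414039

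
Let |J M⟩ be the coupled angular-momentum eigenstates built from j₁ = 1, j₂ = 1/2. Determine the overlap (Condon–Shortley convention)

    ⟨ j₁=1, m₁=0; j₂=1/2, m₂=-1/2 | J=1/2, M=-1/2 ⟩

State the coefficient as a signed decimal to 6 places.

√[2·1!1!0!/3! · 1!1!0!1!0!1!] = √(1/3)
  +(−1)^0/∏(0,1,1,0,0,0)! = 1  (running 1)
⟨..|..⟩ = √(1/3)·(1) = +0.577350

+√(1/3) = +0.577350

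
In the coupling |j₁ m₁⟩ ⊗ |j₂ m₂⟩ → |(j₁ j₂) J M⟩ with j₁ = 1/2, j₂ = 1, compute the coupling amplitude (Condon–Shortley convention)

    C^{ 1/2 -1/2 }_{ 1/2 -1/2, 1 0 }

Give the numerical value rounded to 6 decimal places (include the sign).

triangle: 1!·0!·1!/3! = 1/6
(j±m)!: 0!·1!·1!·1!·0!·1! = 1
prefactor² = (2J+1)·Δ·N² = 1/3
  k=1: −1/(1!·0!·0!·0!·0!·1!) = -1
Σ = -1  ⇒  CG² = 1/3·(-1)² = 1/3
CG = −√(1/3) = -0.577350

−√(1/3) ≈ -0.577350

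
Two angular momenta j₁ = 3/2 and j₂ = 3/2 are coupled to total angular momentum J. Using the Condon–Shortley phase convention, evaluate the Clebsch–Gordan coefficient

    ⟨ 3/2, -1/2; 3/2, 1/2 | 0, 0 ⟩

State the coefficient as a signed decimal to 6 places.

+0.500000  (= +√(1/4))

√[1·3!0!0!/4! · 1!2!2!1!0!0!] = √(1)
  +(−1)^2/∏(2,1,0,0,0,0)! = 1/2  (running 1/2)
⟨..|..⟩ = √(1)·(1/2) = +0.500000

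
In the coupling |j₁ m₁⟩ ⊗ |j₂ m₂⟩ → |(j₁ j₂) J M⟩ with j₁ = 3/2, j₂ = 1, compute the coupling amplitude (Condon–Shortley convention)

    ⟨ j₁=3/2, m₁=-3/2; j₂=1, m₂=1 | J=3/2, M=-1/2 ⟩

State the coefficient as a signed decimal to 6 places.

j₁+j₂−J=1  J+j₁−j₂=2  J−j₁+j₂=1  j₁+j₂+J+1=5
(j₁±m₁, j₂±m₂, J±M) = (0,3,2,0,1,2)
P² = 8/5
sum k=1..1:
  [1] −1/2 = -1/2
S = -1/2
C² = P²·S² = 2/5 ; C = -0.632456

−√(2/5) ≈ -0.632456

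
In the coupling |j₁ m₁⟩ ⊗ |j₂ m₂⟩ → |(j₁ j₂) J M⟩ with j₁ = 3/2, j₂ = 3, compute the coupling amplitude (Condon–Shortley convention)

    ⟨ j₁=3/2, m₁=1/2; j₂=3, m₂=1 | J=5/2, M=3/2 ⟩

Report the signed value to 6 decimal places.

j₁+j₂−J=2  J+j₁−j₂=1  J−j₁+j₂=4  j₁+j₂+J+1=8
(j₁±m₁, j₂±m₂, J±M) = (2,1,4,2,4,1)
P² = 576/35
sum k=0..1:
  [0] +1/48 = 1/48
  [1] −1/6 = -1/6
S = -7/48
C² = P²·S² = 7/20 ; C = -0.591608

-0.591608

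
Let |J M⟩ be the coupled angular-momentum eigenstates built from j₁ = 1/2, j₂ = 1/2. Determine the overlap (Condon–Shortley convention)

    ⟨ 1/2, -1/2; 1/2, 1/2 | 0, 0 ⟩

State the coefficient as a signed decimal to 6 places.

triangle: 1!×0!×0!/2! = 1/2
(j±m)!: 0!×1!×1!×0!×0!×0! = 1
prefactor² = (2J+1)×Δ×N² = 1/2
  k=1: −1/(1!×0!×0!×0!×0!×0!) = -1
Σ = -1  ⇒  CG² = 1/2×(-1)² = 1/2
CG = −√(1/2) = -0.707107

-0.707107  (= −√(1/2))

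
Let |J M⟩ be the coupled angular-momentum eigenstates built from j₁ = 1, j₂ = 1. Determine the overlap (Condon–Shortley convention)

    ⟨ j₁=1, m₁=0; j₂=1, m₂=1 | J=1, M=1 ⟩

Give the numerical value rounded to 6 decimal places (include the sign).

√[3·1!1!1!/4! · 1!1!2!0!2!0!] = √(1/2)
  +(−1)^1/∏(1,0,0,1,1,0)! = -1  (running -1)
⟨..|..⟩ = √(1/2)·(-1) = -0.707107

−√(1/2) ≈ -0.707107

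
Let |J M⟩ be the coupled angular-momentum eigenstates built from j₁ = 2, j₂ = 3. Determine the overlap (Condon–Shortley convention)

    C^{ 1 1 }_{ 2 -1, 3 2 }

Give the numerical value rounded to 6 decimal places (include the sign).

triangle: 4!·0!·2!/7! = 48/5040
(j±m)!: 1!·3!·5!·1!·2!·0! = 1440
prefactor² = (2J+1)·Δ·N² = 288/7
  k=3: −1/(3!·1!·0!·2!·0!·0!) = -1/12
Σ = -1/12  ⇒  CG² = 288/7·(-1/12)² = 2/7
CG = −√(2/7) = -0.534522

−√(2/7) ≈ -0.534522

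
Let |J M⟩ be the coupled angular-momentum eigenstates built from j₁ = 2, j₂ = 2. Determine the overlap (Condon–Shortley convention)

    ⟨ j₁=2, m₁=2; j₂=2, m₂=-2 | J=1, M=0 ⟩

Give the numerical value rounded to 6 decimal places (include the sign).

j₁+j₂−J=3  J+j₁−j₂=1  J−j₁+j₂=1  j₁+j₂+J+1=6
(j₁±m₁, j₂±m₂, J±M) = (4,0,0,4,1,1)
P² = 72/5
sum k=0..0:
  [0] +1/6 = 1/6
S = 1/6
C² = P²·S² = 2/5 ; C = +0.632456

+0.632456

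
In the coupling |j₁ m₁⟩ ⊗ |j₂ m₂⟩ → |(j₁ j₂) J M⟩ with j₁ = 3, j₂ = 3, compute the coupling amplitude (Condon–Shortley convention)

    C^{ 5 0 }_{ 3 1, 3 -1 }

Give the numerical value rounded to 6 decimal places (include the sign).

j₁+j₂−J=1  J+j₁−j₂=5  J−j₁+j₂=5  j₁+j₂+J+1=12
(j₁±m₁, j₂±m₂, J±M) = (4,2,2,4,5,5)
P² = 76800/7
sum k=0..1:
  [0] +1/144 = 1/144
  [1] −1/576 = -1/576
S = 1/192
C² = P²·S² = 25/84 ; C = +0.545545

+√(25/84) = +0.545545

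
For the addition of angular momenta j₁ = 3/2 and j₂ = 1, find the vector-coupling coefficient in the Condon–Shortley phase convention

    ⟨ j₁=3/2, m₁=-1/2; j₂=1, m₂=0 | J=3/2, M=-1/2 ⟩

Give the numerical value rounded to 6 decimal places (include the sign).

−√(1/15) ≈ -0.258199

triangle: 1!·2!·1!/5! = 2/120
(j±m)!: 1!·2!·1!·1!·1!·2! = 4
prefactor² = (2J+1)·Δ·N² = 4/15
  k=0: +1/(0!·1!·2!·1!·0!·0!) = 1/2
  k=1: −1/(1!·0!·1!·0!·1!·1!) = -1
Σ = -1/2  ⇒  CG² = 4/15·(-1/2)² = 1/15
CG = −√(1/15) = -0.258199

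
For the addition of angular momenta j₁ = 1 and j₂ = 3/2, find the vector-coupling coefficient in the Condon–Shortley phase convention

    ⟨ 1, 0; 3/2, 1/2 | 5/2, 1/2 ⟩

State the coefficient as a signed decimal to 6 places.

√[6·0!2!3!/6! · 1!1!2!1!3!2!] = √(12/5)
  +(−1)^0/∏(0,0,1,2,1,1)! = 1/2  (running 1/2)
⟨..|..⟩ = √(12/5)·(1/2) = +0.774597

+0.774597  (= +√(3/5))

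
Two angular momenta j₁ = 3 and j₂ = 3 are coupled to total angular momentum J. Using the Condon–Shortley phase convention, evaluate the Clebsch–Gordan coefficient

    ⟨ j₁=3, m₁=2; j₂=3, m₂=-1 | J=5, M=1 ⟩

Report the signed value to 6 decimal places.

+√(9/28) = +0.566947

triangle: 1!*5!*5!/12! = 14400/479001600
(j±m)!: 5!*1!*2!*4!*6!*4! = 99532800
prefactor² = (2J+1)*Δ*N² = 230400/7
  k=0: +1/(0!*1!*1!*2!*4!*3!) = 1/288
  k=1: −1/(1!*0!*0!*1!*5!*4!) = -1/2880
Σ = 1/320  ⇒  CG² = 230400/7*1/320² = 9/28
CG = +√(9/28) = +0.566947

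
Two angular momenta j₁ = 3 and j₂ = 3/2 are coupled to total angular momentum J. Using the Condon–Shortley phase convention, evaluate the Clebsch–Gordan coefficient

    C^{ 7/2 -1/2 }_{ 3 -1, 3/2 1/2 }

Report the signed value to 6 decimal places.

-0.534522

triangle: 1!·5!·2!/9! = 240/362880
(j±m)!: 2!·4!·2!·1!·3!·4! = 13824
prefactor² = (2J+1)·Δ·N² = 512/7
  k=0: +1/(0!·1!·4!·2!·1!·0!) = 1/48
  k=1: −1/(1!·0!·3!·1!·2!·1!) = -1/12
Σ = -1/16  ⇒  CG² = 512/7·(-1/16)² = 2/7
CG = −√(2/7) = -0.534522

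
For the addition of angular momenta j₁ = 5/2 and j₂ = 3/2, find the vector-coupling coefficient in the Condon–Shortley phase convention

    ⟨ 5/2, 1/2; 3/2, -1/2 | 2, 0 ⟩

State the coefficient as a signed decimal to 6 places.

−√(1/14) ≈ -0.267261

√[5·2!3!1!/7! · 3!2!1!2!2!2!] = √(8/7)
  +(−1)^0/∏(0,2,2,1,1,0)! = 1/4  (running 1/4)
  +(−1)^1/∏(1,1,1,0,2,1)! = -1/2  (running -1/4)
⟨..|..⟩ = √(8/7)·(-1/4) = -0.267261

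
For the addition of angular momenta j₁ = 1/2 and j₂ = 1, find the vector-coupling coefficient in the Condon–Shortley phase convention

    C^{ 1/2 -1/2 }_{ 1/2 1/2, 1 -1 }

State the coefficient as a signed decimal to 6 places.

+0.816497  (= +√(2/3))

√[2·1!0!1!/3! · 1!0!0!2!0!1!] = √(2/3)
  +(−1)^0/∏(0,1,0,0,0,1)! = 1  (running 1)
⟨..|..⟩ = √(2/3)·(1) = +0.816497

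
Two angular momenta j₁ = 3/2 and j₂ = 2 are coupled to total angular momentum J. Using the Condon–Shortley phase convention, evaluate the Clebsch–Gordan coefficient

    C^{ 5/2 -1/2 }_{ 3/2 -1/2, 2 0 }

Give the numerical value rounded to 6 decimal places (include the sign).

−√(3/35) = -0.292770

triangle: 1!×2!×3!/7! = 12/5040
(j±m)!: 1!×2!×2!×2!×2!×3! = 96
prefactor² = (2J+1)×Δ×N² = 48/35
  k=0: +1/(0!×1!×2!×2!×0!×1!) = 1/4
  k=1: −1/(1!×0!×1!×1!×1!×2!) = -1/2
Σ = -1/4  ⇒  CG² = 48/35×(-1/4)² = 3/35
CG = −√(3/35) = -0.292770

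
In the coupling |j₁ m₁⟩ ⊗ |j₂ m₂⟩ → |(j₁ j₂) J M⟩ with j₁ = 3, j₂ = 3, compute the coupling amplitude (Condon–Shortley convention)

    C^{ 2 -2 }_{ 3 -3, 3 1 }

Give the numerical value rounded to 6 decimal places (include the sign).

+0.345033  (= +√(5/42))

j₁+j₂−J=4  J+j₁−j₂=2  J−j₁+j₂=2  j₁+j₂+J+1=9
(j₁±m₁, j₂±m₂, J±M) = (0,6,4,2,0,4)
P² = 7680/7
sum k=4..4:
  [4] +1/96 = 1/96
S = 1/96
C² = P²·S² = 5/42 ; C = +0.345033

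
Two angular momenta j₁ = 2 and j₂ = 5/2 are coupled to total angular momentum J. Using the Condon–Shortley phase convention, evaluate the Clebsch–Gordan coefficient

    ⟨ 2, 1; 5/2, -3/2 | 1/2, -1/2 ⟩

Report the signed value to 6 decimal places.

triangle: 4!×0!×1!/6! = 24/720
(j±m)!: 3!×1!×1!×4!×0!×1! = 144
prefactor² = (2J+1)×Δ×N² = 48/5
  k=1: −1/(1!×3!×0!×0!×0!×1!) = -1/6
Σ = -1/6  ⇒  CG² = 48/5×(-1/6)² = 4/15
CG = −√(4/15) = -0.516398

-0.516398  (= −√(4/15))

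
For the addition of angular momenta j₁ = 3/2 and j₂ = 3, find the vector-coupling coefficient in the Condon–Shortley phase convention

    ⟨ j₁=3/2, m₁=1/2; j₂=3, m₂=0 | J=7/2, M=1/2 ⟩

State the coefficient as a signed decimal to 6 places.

+√(2/21) ≈ +0.308607

j₁+j₂−J=1  J+j₁−j₂=2  J−j₁+j₂=5  j₁+j₂+J+1=9
(j₁±m₁, j₂±m₂, J±M) = (2,1,3,3,4,3)
P² = 384/7
sum k=0..1:
  [0] +1/12 = 1/12
  [1] −1/24 = -1/24
S = 1/24
C² = P²·S² = 2/21 ; C = +0.308607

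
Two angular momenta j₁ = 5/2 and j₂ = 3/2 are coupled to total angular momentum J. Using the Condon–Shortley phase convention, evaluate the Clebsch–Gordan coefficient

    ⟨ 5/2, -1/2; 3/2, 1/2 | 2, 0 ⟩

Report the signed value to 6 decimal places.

−√(1/14) = -0.267261

j₁+j₂−J=2  J+j₁−j₂=3  J−j₁+j₂=1  j₁+j₂+J+1=7
(j₁±m₁, j₂±m₂, J±M) = (2,3,2,1,2,2)
P² = 8/7
sum k=1..2:
  [1] −1/2 = -1/2
  [2] +1/4 = 1/4
S = -1/4
C² = P²·S² = 1/14 ; C = -0.267261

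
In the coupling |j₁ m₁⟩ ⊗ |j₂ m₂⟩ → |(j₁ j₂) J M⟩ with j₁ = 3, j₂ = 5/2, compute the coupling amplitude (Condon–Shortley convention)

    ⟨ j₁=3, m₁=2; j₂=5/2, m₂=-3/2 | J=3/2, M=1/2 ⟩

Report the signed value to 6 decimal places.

-0.218218

triangle: 4!*2!*1!/8! = 48/40320
(j±m)!: 5!*1!*1!*4!*2!*1! = 5760
prefactor² = (2J+1)*Δ*N² = 192/7
  k=0: +1/(0!*4!*1!*1!*1!*0!) = 1/24
  k=1: −1/(1!*3!*0!*0!*2!*1!) = -1/12
Σ = -1/24  ⇒  CG² = 192/7*(-1/24)² = 1/21
CG = −√(1/21) = -0.218218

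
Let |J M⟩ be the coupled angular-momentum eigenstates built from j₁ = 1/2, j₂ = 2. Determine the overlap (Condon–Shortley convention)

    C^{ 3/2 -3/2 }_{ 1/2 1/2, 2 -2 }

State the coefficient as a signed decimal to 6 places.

j₁+j₂−J=1  J+j₁−j₂=0  J−j₁+j₂=3  j₁+j₂+J+1=5
(j₁±m₁, j₂±m₂, J±M) = (1,0,0,4,0,3)
P² = 144/5
sum k=0..0:
  [0] +1/6 = 1/6
S = 1/6
C² = P²·S² = 4/5 ; C = +0.894427

+√(4/5) = +0.894427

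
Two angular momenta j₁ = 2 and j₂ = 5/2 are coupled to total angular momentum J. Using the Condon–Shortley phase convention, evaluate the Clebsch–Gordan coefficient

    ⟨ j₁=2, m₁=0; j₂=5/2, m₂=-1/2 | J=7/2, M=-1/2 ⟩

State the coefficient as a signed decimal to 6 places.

j₁+j₂−J=1  J+j₁−j₂=3  J−j₁+j₂=4  j₁+j₂+J+1=9
(j₁±m₁, j₂±m₂, J±M) = (2,2,2,3,3,4)
P² = 768/35
sum k=0..1:
  [0] +1/8 = 1/8
  [1] −1/12 = -1/12
S = 1/24
C² = P²·S² = 4/105 ; C = +0.195180

+0.195180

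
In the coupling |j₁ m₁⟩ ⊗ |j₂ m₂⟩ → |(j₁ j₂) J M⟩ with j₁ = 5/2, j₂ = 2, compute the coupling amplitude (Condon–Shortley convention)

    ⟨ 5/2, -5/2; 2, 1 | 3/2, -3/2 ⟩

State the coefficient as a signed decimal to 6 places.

j₁+j₂−J=3  J+j₁−j₂=2  J−j₁+j₂=1  j₁+j₂+J+1=7
(j₁±m₁, j₂±m₂, J±M) = (0,5,3,1,0,3)
P² = 288/7
sum k=3..3:
  [3] −1/12 = -1/12
S = -1/12
C² = P²·S² = 2/7 ; C = -0.534522

-0.534522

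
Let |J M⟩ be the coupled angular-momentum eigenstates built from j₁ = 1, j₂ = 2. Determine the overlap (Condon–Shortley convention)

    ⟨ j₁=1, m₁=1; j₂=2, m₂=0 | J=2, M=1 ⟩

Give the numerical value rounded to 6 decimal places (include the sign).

√[5·1!1!3!/6! · 2!0!2!2!3!1!] = √(2)
  +(−1)^0/∏(0,1,0,2,1,1)! = 1/2  (running 1/2)
⟨..|..⟩ = √(2)·(1/2) = +0.707107

+0.707107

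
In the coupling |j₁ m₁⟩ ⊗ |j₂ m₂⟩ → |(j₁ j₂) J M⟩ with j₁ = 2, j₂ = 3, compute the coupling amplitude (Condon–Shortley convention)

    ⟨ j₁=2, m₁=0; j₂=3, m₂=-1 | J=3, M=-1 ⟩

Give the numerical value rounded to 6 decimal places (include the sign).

j₁+j₂−J=2  J+j₁−j₂=2  J−j₁+j₂=4  j₁+j₂+J+1=9
(j₁±m₁, j₂±m₂, J±M) = (2,2,2,4,2,4)
P² = 256/15
sum k=0..2:
  [0] +1/16 = 1/16
  [1] −1/6 = -1/6
  [2] +1/96 = 1/96
S = -3/32
C² = P²·S² = 3/20 ; C = -0.387298

-0.387298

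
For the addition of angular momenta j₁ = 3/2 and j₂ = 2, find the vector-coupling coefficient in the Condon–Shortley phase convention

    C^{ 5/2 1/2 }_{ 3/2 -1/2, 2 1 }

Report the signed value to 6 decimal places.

-0.597614  (= −√(5/14))

j₁+j₂−J=1  J+j₁−j₂=2  J−j₁+j₂=3  j₁+j₂+J+1=7
(j₁±m₁, j₂±m₂, J±M) = (1,2,3,1,3,2)
P² = 72/35
sum k=0..1:
  [0] +1/12 = 1/12
  [1] −1/2 = -1/2
S = -5/12
C² = P²·S² = 5/14 ; C = -0.597614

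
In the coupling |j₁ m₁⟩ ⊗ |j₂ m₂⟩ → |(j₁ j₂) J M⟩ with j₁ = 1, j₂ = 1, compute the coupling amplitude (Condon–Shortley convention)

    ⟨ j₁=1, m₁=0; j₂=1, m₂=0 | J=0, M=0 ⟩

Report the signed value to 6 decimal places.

√[1·2!0!0!/3! · 1!1!1!1!0!0!] = √(1/3)
  +(−1)^1/∏(1,1,0,0,0,0)! = -1  (running -1)
⟨..|..⟩ = √(1/3)·(-1) = -0.577350

-0.577350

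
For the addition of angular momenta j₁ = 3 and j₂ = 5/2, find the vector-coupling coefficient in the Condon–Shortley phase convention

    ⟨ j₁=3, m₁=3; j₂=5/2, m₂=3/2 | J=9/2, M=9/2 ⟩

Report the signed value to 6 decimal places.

+0.738549

√[10·1!5!4!/11! · 6!0!4!1!9!0!] = √(49766400/11)
  +(−1)^0/∏(0,1,0,4,5,0)! = 1/2880  (running 1/2880)
⟨..|..⟩ = √(49766400/11)·(1/2880) = +0.738549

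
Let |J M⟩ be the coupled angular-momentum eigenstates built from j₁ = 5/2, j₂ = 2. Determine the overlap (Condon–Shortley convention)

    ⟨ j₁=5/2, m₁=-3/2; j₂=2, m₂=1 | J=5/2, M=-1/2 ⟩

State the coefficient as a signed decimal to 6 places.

+√(6/35) = +0.414039

√[6·2!3!2!/8! · 1!4!3!1!2!3!] = √(216/35)
  +(−1)^1/∏(1,1,3,2,0,0)! = -1/12  (running -1/12)
  +(−1)^2/∏(2,0,2,1,1,1)! = 1/4  (running 1/6)
⟨..|..⟩ = √(216/35)·(1/6) = +0.414039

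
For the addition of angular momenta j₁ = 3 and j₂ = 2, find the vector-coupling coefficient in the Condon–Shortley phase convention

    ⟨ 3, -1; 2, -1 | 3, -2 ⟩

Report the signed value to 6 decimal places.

−√(1/4) = -0.500000

triangle: 2!·4!·2!/9! = 96/362880
(j±m)!: 2!·4!·1!·3!·1!·5! = 34560
prefactor² = (2J+1)·Δ·N² = 64
  k=0: +1/(0!·2!·4!·1!·0!·1!) = 1/48
  k=1: −1/(1!·1!·3!·0!·1!·2!) = -1/12
Σ = -1/16  ⇒  CG² = 64·(-1/16)² = 1/4
CG = −√(1/4) = -0.500000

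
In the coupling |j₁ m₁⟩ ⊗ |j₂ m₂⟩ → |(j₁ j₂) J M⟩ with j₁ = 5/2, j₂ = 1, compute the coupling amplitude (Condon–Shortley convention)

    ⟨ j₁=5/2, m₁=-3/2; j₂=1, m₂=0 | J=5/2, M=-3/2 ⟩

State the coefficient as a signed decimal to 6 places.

-0.507093  (= −√(9/35))

√[6·1!4!1!/7! · 1!4!1!1!1!4!] = √(576/35)
  +(−1)^0/∏(0,1,4,1,0,0)! = 1/24  (running 1/24)
  +(−1)^1/∏(1,0,3,0,1,1)! = -1/6  (running -1/8)
⟨..|..⟩ = √(576/35)·(-1/8) = -0.507093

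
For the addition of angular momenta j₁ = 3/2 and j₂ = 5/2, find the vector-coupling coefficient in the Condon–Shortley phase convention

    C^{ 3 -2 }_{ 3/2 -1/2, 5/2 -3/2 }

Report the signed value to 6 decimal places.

triangle: 1!×2!×4!/8! = 48/40320
(j±m)!: 1!×2!×1!×4!×1!×5! = 5760
prefactor² = (2J+1)×Δ×N² = 48
  k=0: +1/(0!×1!×2!×1!×0!×3!) = 1/12
  k=1: −1/(1!×0!×1!×0!×1!×4!) = -1/24
Σ = 1/24  ⇒  CG² = 48×1/24² = 1/12
CG = +√(1/12) = +0.288675

+√(1/12) = +0.288675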